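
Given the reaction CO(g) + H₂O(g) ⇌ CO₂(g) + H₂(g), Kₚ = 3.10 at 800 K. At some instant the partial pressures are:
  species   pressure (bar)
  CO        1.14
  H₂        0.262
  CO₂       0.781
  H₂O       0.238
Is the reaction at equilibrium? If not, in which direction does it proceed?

Qₚ = P(CO₂)·P(H₂) / (P(CO)·P(H₂O)) = (0.781)·(0.262) / ((1.14)·(0.238)) = 0.754
Qₚ = 0.754 < Kₚ = 3.10, so the forward reaction proceeds.

to the right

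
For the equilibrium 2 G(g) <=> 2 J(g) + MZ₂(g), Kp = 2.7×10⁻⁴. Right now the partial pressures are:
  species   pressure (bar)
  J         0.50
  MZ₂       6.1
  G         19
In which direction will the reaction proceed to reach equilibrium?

to the left

Qp = P(J)²·P(MZ₂) / P(G)² = (0.50)²·(6.1) / (19)² = 0.0042
Qp = 0.0042 > Kp = 2.7×10⁻⁴, so the reverse reaction proceeds.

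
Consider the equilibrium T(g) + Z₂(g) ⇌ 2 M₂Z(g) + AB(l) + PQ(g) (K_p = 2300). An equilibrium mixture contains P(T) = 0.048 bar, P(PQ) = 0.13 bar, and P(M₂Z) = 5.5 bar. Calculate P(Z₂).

P(Z₂) = 0.036 bar

(AB is a pure liquid — omitted from K_p.)
At equilibrium, K_p = P(M₂Z)²·P(PQ) / (P(T)·P(Z₂)) = 2300.
(5.5)²·(0.13) / ((0.048)·(P(Z₂))) = 2300
P(Z₂) = 0.0356 = 0.036 bar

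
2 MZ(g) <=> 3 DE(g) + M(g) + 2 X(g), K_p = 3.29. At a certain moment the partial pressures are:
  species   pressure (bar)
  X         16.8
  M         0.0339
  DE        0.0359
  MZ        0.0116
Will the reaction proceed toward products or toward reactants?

no net change (already at equilibrium)

Q_p = P(DE)³·P(M)·P(X)² / P(MZ)² = (0.0359)³·(0.0339)·(16.8)² / (0.0116)² = 3.29
Q_p = 3.29 = K_p, so the system is already at equilibrium.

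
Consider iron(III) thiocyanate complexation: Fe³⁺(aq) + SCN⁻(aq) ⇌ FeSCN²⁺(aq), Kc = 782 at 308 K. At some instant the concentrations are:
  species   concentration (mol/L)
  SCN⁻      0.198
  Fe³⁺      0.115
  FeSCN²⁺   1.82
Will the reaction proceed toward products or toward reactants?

toward products

Qc = [FeSCN²⁺] / ([Fe³⁺]·[SCN⁻]) = (1.82) / ((0.115)·(0.198)) = 79.9
Qc = 79.9 < Kc = 782, so the forward reaction proceeds.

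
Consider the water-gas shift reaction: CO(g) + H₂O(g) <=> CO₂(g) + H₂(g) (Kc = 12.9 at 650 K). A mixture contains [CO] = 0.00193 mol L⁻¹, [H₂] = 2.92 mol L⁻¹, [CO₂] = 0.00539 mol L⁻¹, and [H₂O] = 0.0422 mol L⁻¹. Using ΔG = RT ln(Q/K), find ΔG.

ΔG = 14.6 kJ/mol

Qc = [CO₂]·[H₂] / ([CO]·[H₂O]) = (0.00539)·(2.92) / ((0.00193)·(0.0422)) = 193
ΔG = RT ln(Qc/Kc) = (8.314 J mol⁻¹ K⁻¹)(650 K) × ln(193/12.9)
   = (5.404 kJ/mol)(2.705) = 14.6 kJ/mol
ΔG > 0, so the forward reaction is non-spontaneous (proceeds in reverse).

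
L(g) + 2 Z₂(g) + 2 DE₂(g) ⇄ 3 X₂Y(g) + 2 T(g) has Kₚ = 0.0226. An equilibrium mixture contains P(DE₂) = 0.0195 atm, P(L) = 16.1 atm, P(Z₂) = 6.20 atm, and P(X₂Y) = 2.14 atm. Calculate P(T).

P(T) = 0.0233 atm

At equilibrium, Kₚ = P(X₂Y)³·P(T)² / (P(L)·P(Z₂)²·P(DE₂)²) = 0.0226.
(2.14)³·(P(T))² / ((16.1)·(6.20)²·(0.0195)²) = 0.0226
P(T)² = 5.43e-4 ⇒ P(T) = 0.0233 atm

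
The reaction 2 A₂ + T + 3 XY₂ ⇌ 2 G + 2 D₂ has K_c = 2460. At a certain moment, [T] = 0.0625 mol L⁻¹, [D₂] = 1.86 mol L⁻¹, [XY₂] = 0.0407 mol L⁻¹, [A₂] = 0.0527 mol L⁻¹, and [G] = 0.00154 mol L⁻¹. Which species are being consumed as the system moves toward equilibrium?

A₂, T, XY₂ (reactants)

Q_c = [G]²·[D₂]² / ([A₂]²·[T]·[XY₂]³) = (0.00154)²·(1.86)² / ((0.0527)²·(0.0625)·(0.0407)³) = 701
Q_c = 701 < K_c = 2460: net forward reaction.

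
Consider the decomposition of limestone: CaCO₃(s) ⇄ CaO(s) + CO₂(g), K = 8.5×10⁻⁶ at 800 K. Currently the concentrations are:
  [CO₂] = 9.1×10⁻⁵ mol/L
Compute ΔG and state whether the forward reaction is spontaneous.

(CaCO₃, CaO are pure solids — omitted from Q.)
Q = [CO₂] = 9.10×10⁻⁵
ΔG = RT ln(Q/K) = (8.314 J mol⁻¹ K⁻¹)(800 K) × ln(9.10×10⁻⁵/8.5×10⁻⁶)
   = (6.651 kJ/mol)(2.371) = 15.8 kJ/mol
ΔG > 0, so the forward reaction is non-spontaneous (proceeds in reverse).

ΔG = 15.8 kJ/mol; the forward reaction is non-spontaneous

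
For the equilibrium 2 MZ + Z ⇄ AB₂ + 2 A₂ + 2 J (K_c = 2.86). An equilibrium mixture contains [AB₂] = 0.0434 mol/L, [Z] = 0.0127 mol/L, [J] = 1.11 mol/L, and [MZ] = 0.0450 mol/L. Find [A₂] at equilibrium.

At equilibrium, K_c = [AB₂]·[A₂]²·[J]² / ([MZ]²·[Z]) = 2.86.
(0.0434)·([A₂])²·(1.11)² / ((0.0450)²·(0.0127)) = 2.86
[A₂]² = 0.00138 ⇒ [A₂] = 0.0371 mol/L

[A₂] = 0.0371 mol/L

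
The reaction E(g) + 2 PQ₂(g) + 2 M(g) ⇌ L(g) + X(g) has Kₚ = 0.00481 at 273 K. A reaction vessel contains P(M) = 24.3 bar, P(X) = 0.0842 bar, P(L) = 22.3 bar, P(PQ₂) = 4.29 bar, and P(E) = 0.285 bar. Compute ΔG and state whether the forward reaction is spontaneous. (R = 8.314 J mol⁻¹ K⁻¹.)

ΔG = -4.70 kJ/mol; the forward reaction is spontaneous

Qₚ = P(L)·P(X) / (P(E)·P(PQ₂)²·P(M)²) = (22.3)·(0.0842) / ((0.285)·(4.29)²·(24.3)²) = 6.06e-4
ΔG = RT ln(Qₚ/Kₚ) = (8.314 J mol⁻¹ K⁻¹)(273 K) × ln(6.06e-4/0.00481)
   = (2.270 kJ/mol)(-2.072) = -4.70 kJ/mol
ΔG < 0, so the forward reaction is spontaneous (proceeds forward).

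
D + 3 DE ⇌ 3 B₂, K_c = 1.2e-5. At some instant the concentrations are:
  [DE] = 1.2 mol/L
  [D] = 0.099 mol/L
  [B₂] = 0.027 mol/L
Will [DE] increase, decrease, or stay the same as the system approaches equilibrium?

increase

Q_c = [B₂]³ / ([D]·[DE]³) = (0.027)³ / ((0.099)·(1.2)³) = 1.2e-4
Q_c = 1.2e-4 > K_c = 1.2e-5: net reverse reaction.
DE is a reactant, so it increases.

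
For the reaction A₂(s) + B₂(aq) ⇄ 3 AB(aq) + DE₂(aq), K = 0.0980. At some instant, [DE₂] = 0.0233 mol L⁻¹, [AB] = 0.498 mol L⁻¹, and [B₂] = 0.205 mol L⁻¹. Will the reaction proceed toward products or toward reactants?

to the right

(A₂ is a pure solid — omitted from Q.)
Q = [AB]³·[DE₂] / [B₂] = (0.498)³·(0.0233) / (0.205) = 0.0140
Q = 0.0140 < K = 0.0980, so the forward reaction proceeds.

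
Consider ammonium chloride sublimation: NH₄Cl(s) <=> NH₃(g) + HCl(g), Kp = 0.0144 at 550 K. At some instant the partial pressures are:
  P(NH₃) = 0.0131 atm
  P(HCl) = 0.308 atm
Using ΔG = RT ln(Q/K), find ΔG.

ΔG = -5.82 kJ/mol

(NH₄Cl is a pure solid — omitted from Qp.)
Qp = P(NH₃)·P(HCl) = (0.0131)·(0.308) = 0.00403
ΔG = RT ln(Qp/Kp) = (8.314 J mol⁻¹ K⁻¹)(550 K) × ln(0.00403/0.0144)
   = (4.573 kJ/mol)(-1.273) = -5.82 kJ/mol
ΔG < 0, so the forward reaction is spontaneous (proceeds forward).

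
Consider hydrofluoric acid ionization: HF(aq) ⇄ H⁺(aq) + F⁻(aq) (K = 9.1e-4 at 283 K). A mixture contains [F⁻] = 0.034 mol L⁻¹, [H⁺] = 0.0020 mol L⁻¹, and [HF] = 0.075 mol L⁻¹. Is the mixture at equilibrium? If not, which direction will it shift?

yes, at equilibrium

Q = [H⁺]·[F⁻] / [HF] = (0.0020)·(0.034) / (0.075) = 9.1e-4
Q = 9.1e-4 = K; the system is at equilibrium.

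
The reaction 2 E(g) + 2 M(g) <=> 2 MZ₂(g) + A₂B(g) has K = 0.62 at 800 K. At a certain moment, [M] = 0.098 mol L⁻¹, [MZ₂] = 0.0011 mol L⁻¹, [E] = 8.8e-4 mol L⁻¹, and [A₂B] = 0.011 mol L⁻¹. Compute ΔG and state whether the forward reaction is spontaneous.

Q = [MZ₂]²·[A₂B] / ([E]²·[M]²) = (0.0011)²·(0.011) / ((8.8e-4)²·(0.098)²) = 1.79
ΔG = RT ln(Q/K) = (8.314 J mol⁻¹ K⁻¹)(800 K) × ln(1.79/0.62)
   = (6.651 kJ/mol)(1.060) = 7.05 kJ/mol
ΔG > 0, so the forward reaction is non-spontaneous (proceeds in reverse).

ΔG = 7.05 kJ/mol; the forward reaction is non-spontaneous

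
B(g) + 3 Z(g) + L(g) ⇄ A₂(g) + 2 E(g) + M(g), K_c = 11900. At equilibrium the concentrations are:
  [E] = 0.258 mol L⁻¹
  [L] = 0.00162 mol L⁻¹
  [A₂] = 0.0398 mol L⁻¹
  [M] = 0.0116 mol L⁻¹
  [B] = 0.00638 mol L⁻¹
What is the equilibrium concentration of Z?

At equilibrium, K_c = [A₂]·[E]²·[M] / ([B]·[Z]³·[L]) = 11900.
(0.0398)·(0.258)²·(0.0116) / ((0.00638)·([Z])³·(0.00162)) = 11900
[Z]³ = 2.50×10⁻⁴ ⇒ [Z] = 0.0630 mol L⁻¹

[Z] = 0.0630 mol L⁻¹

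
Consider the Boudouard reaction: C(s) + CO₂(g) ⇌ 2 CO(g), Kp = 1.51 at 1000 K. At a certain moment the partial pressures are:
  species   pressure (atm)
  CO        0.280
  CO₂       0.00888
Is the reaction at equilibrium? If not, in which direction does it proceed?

(C is a pure solid — omitted from Qp.)
Qp = P(CO)² / P(CO₂) = (0.280)² / (0.00888) = 8.83
Qp = 8.83 > Kp = 1.51, so the reverse reaction proceeds.

reverse (toward reactants)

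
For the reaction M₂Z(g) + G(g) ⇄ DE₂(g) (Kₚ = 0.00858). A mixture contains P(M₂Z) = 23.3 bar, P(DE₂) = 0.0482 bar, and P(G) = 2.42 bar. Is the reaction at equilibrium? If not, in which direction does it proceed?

toward products

Qₚ = P(DE₂) / (P(M₂Z)·P(G)) = (0.0482) / ((23.3)·(2.42)) = 8.55×10⁻⁴
Qₚ = 8.55×10⁻⁴ < Kₚ = 0.00858, so the forward reaction proceeds.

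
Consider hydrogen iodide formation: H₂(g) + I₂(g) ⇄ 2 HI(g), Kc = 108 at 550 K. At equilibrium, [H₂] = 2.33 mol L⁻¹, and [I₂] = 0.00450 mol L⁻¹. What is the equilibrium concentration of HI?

[HI] = 1.06 mol L⁻¹

At equilibrium, Kc = [HI]² / ([H₂]·[I₂]) = 108.
([HI])² / ((2.33)·(0.00450)) = 108
[HI]² = 1.13 ⇒ [HI] = 1.06 mol L⁻¹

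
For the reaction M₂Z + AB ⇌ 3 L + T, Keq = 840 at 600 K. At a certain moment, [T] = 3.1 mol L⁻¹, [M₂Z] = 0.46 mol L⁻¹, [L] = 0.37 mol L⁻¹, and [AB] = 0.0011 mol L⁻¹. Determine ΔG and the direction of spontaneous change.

ΔG = -4.97 kJ/mol; the forward reaction is spontaneous

Q = [L]³·[T] / ([M₂Z]·[AB]) = (0.37)³·(3.1) / ((0.46)·(0.0011)) = 310
ΔG = RT ln(Q/Keq) = (8.314 J mol⁻¹ K⁻¹)(600 K) × ln(310/840)
   = (4.988 kJ/mol)(-0.9968) = -4.97 kJ/mol
ΔG < 0, so the forward reaction is spontaneous (proceeds forward).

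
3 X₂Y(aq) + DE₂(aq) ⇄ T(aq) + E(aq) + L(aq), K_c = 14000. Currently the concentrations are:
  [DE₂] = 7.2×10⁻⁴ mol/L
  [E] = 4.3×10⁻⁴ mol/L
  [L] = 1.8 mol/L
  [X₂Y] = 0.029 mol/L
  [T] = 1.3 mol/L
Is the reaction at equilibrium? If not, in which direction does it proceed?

Q_c = [T]·[E]·[L] / ([X₂Y]³·[DE₂]) = (1.3)·(4.3×10⁻⁴)·(1.8) / ((0.029)³·(7.2×10⁻⁴)) = 57000
Q_c = 57000 > K_c = 14000, so the reverse reaction proceeds.

toward reactants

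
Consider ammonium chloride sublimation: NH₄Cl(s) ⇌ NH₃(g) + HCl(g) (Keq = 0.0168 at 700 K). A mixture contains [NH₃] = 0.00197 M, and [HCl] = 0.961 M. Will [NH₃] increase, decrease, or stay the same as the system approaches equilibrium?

(NH₄Cl is a pure solid — omitted from Q.)
Q = [NH₃]·[HCl] = (0.00197)·(0.961) = 0.00189
Q = 0.00189 < Keq = 0.0168: net forward reaction.
NH₃ is a product, so it increases.

increase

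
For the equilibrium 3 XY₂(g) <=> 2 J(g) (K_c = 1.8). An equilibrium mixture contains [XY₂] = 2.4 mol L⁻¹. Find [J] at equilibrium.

[J] = 5.0 mol L⁻¹

At equilibrium, K_c = [J]² / [XY₂]³ = 1.8.
([J])² / (2.4)³ = 1.8
[J]² = 24.9 ⇒ [J] = 5.0 mol L⁻¹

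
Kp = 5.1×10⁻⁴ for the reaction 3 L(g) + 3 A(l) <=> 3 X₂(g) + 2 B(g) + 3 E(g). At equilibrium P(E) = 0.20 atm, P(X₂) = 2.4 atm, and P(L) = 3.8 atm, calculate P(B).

P(B) = 0.50 atm

(A is a pure liquid — omitted from Kp.)
At equilibrium, Kp = P(X₂)³·P(B)²·P(E)³ / P(L)³ = 5.1×10⁻⁴.
(2.4)³·(P(B))²·(0.20)³ / (3.8)³ = 5.1×10⁻⁴
P(B)² = 0.253 ⇒ P(B) = 0.50 atm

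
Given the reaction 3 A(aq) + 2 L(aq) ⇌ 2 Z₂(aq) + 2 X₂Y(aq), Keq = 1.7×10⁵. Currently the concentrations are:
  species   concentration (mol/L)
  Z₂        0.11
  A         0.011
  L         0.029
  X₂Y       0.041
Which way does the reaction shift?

forward (toward products)

Q = [Z₂]²·[X₂Y]² / ([A]³·[L]²) = (0.11)²·(0.041)² / ((0.011)³·(0.029)²) = 18000
Q = 18000 < Keq = 1.7×10⁵, so the forward reaction proceeds.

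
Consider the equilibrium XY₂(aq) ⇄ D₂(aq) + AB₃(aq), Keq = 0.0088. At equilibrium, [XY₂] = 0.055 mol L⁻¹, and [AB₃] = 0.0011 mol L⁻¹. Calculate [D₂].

[D₂] = 0.44 mol L⁻¹

At equilibrium, Keq = [D₂]·[AB₃] / [XY₂] = 0.0088.
([D₂])·(0.0011) / (0.055) = 0.0088
[D₂] = 0.440 = 0.44 mol L⁻¹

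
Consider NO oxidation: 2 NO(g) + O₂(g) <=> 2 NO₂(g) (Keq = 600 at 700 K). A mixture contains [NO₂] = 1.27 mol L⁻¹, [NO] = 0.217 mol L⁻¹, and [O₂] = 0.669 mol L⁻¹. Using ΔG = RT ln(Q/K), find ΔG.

Q = [NO₂]² / ([NO]²·[O₂]) = (1.27)² / ((0.217)²·(0.669)) = 51.2
ΔG = RT ln(Q/Keq) = (8.314 J mol⁻¹ K⁻¹)(700 K) × ln(51.2/600)
   = (5.820 kJ/mol)(-2.461) = -14.3 kJ/mol
ΔG < 0, so the forward reaction is spontaneous (proceeds forward).

ΔG = -14.3 kJ/mol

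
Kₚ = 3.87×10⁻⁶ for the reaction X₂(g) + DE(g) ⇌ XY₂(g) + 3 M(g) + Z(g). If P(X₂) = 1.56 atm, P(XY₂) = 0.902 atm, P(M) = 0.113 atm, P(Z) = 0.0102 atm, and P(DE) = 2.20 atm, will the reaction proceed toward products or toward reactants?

Qₚ = P(XY₂)·P(M)³·P(Z) / (P(X₂)·P(DE)) = (0.902)·(0.113)³·(0.0102) / ((1.56)·(2.20)) = 3.87×10⁻⁶
Qₚ = 3.87×10⁻⁶ = Kₚ, so the system is already at equilibrium.

neither direction; the system is at equilibrium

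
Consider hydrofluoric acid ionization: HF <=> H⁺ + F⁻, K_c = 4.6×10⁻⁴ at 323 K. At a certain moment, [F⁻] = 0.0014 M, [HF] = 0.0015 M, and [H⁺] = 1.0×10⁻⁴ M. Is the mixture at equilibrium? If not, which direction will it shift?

Q_c = [H⁺]·[F⁻] / [HF] = (1.0×10⁻⁴)·(0.0014) / (0.0015) = 9.3×10⁻⁵
Q_c = 9.3×10⁻⁵ < K_c = 4.6×10⁻⁴: net forward reaction.

no; Q < K, reaction proceeds forward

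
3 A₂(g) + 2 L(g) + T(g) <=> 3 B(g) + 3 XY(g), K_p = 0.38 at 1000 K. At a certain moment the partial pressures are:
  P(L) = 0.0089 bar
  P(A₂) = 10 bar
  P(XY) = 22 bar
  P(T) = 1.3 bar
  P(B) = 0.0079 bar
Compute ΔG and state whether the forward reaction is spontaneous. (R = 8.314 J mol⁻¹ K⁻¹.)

Q_p = P(B)³·P(XY)³ / (P(A₂)³·P(L)²·P(T)) = (0.0079)³·(22)³ / ((10)³·(0.0089)²·(1.3)) = 0.0510
ΔG = RT ln(Q_p/K_p) = (8.314 J mol⁻¹ K⁻¹)(1000 K) × ln(0.0510/0.38)
   = (8.314 kJ/mol)(-2.008) = -16.7 kJ/mol
ΔG < 0, so the forward reaction is spontaneous (proceeds forward).

ΔG = -16.7 kJ/mol; the forward reaction is spontaneous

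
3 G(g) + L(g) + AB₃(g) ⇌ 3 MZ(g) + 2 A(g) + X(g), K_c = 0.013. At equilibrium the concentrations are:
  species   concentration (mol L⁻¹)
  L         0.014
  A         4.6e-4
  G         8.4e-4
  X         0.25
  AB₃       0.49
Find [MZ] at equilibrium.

At equilibrium, K_c = [MZ]³·[A]²·[X] / ([G]³·[L]·[AB₃]) = 0.013.
([MZ])³·(4.6e-4)²·(0.25) / ((8.4e-4)³·(0.014)·(0.49)) = 0.013
[MZ]³ = 9.99e-7 ⇒ [MZ] = 0.010 mol L⁻¹

[MZ] = 0.010 mol L⁻¹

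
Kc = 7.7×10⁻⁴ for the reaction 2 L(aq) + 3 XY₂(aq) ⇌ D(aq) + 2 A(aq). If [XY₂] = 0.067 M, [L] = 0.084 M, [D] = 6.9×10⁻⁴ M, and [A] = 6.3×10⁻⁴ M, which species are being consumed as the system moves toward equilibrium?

Qc = [D]·[A]² / ([L]²·[XY₂]³) = (6.9×10⁻⁴)·(6.3×10⁻⁴)² / ((0.084)²·(0.067)³) = 1.3×10⁻⁴
Qc = 1.3×10⁻⁴ < Kc = 7.7×10⁻⁴: net forward reaction.

L, XY₂ (reactants)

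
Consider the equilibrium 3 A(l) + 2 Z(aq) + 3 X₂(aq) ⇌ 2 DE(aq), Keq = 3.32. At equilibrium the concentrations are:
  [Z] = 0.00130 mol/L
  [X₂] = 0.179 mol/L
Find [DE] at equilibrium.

(A is a pure liquid — omitted from Keq.)
At equilibrium, Keq = [DE]² / ([Z]²·[X₂]³) = 3.32.
([DE])² / ((0.00130)²·(0.179)³) = 3.32
[DE]² = 3.22e-8 ⇒ [DE] = 1.79e-4 mol/L

[DE] = 1.79e-4 mol/L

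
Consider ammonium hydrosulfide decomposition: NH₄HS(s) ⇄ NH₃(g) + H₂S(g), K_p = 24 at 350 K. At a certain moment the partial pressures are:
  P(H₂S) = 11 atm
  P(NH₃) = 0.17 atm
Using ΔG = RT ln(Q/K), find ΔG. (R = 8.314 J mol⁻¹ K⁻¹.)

(NH₄HS is a pure solid — omitted from Q_p.)
Q_p = P(NH₃)·P(H₂S) = (0.17)·(11) = 1.87
ΔG = RT ln(Q_p/K_p) = (8.314 J mol⁻¹ K⁻¹)(350 K) × ln(1.87/24)
   = (2.910 kJ/mol)(-2.552) = -7.43 kJ/mol
ΔG < 0, so the forward reaction is spontaneous (proceeds forward).

ΔG = -7.43 kJ/mol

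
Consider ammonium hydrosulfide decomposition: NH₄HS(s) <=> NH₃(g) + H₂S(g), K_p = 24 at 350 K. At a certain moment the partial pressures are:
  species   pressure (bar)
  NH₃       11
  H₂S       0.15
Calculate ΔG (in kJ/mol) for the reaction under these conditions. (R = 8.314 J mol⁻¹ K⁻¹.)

ΔG = -7.79 kJ/mol

(NH₄HS is a pure solid — omitted from Q_p.)
Q_p = P(NH₃)·P(H₂S) = (11)·(0.15) = 1.65
ΔG = RT ln(Q_p/K_p) = (8.314 J mol⁻¹ K⁻¹)(350 K) × ln(1.65/24)
   = (2.910 kJ/mol)(-2.677) = -7.79 kJ/mol
ΔG < 0, so the forward reaction is spontaneous (proceeds forward).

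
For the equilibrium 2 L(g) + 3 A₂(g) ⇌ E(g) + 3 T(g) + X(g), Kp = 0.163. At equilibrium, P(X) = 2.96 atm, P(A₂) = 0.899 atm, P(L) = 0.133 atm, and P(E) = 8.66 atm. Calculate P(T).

At equilibrium, Kp = P(E)·P(T)³·P(X) / (P(L)²·P(A₂)³) = 0.163.
(8.66)·(P(T))³·(2.96) / ((0.133)²·(0.899)³) = 0.163
P(T)³ = 8.17e-5 ⇒ P(T) = 0.0434 atm

P(T) = 0.0434 atm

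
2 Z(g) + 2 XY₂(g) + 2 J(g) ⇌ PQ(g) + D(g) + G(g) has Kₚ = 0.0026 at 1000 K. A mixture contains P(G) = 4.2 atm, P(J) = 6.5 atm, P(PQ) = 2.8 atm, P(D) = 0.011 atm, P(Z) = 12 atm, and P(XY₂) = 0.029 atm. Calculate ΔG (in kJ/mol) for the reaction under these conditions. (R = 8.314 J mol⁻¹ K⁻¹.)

Qₚ = P(PQ)·P(D)·P(G) / (P(Z)²·P(XY₂)²·P(J)²) = (2.8)·(0.011)·(4.2) / ((12)²·(0.029)²·(6.5)²) = 0.0253
ΔG = RT ln(Qₚ/Kₚ) = (8.314 J mol⁻¹ K⁻¹)(1000 K) × ln(0.0253/0.0026)
   = (8.314 kJ/mol)(2.275) = 18.9 kJ/mol
ΔG > 0, so the forward reaction is non-spontaneous (proceeds in reverse).

ΔG = 18.9 kJ/mol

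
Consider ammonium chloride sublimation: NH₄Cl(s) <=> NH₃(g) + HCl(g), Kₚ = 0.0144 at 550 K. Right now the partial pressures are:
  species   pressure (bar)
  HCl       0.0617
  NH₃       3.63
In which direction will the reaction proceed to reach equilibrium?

(NH₄Cl is a pure solid — omitted from Qₚ.)
Qₚ = P(NH₃)·P(HCl) = (3.63)·(0.0617) = 0.224
Qₚ = 0.224 > Kₚ = 0.0144, so the reverse reaction proceeds.

in the reverse direction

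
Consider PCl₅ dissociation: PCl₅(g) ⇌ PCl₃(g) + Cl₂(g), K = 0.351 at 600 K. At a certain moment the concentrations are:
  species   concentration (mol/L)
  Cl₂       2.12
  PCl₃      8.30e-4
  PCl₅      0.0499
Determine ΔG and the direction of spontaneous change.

ΔG = -11.5 kJ/mol; the forward reaction is spontaneous

Q = [PCl₃]·[Cl₂] / [PCl₅] = (8.30e-4)·(2.12) / (0.0499) = 0.0353
ΔG = RT ln(Q/K) = (8.314 J mol⁻¹ K⁻¹)(600 K) × ln(0.0353/0.351)
   = (4.988 kJ/mol)(-2.297) = -11.5 kJ/mol
ΔG < 0, so the forward reaction is spontaneous (proceeds forward).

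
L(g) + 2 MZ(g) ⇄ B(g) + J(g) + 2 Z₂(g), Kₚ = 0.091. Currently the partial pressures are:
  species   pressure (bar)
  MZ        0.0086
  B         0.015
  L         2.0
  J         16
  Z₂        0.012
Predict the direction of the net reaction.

in the reverse direction

Qₚ = P(B)·P(J)·P(Z₂)² / (P(L)·P(MZ)²) = (0.015)·(16)·(0.012)² / ((2.0)·(0.0086)²) = 0.23
Qₚ = 0.23 > Kₚ = 0.091, so the reverse reaction proceeds.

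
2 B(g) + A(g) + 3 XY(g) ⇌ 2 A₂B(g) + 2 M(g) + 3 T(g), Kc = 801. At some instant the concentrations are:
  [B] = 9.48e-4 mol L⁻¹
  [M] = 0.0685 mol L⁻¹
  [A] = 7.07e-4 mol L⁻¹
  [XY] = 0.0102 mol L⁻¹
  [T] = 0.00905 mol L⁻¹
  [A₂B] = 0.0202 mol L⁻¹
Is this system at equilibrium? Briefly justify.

no; Q > K, reaction proceeds in reverse

Qc = [A₂B]²·[M]²·[T]³ / ([B]²·[A]·[XY]³) = (0.0202)²·(0.0685)²·(0.00905)³ / ((9.48e-4)²·(7.07e-4)·(0.0102)³) = 2100
Qc = 2100 > Kc = 801: net reverse reaction.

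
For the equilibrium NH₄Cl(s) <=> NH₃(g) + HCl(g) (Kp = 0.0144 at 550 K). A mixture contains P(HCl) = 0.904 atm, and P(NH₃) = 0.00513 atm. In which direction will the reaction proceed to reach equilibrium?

in the forward direction

(NH₄Cl is a pure solid — omitted from Qp.)
Qp = P(NH₃)·P(HCl) = (0.00513)·(0.904) = 0.00464
Qp = 0.00464 < Kp = 0.0144, so the forward reaction proceeds.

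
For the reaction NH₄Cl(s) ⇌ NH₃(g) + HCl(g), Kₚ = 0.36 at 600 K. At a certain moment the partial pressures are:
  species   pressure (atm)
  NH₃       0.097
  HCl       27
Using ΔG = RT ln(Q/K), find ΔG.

ΔG = 9.90 kJ/mol

(NH₄Cl is a pure solid — omitted from Qₚ.)
Qₚ = P(NH₃)·P(HCl) = (0.097)·(27) = 2.62
ΔG = RT ln(Qₚ/Kₚ) = (8.314 J mol⁻¹ K⁻¹)(600 K) × ln(2.62/0.36)
   = (4.988 kJ/mol)(1.985) = 9.90 kJ/mol
ΔG > 0, so the forward reaction is non-spontaneous (proceeds in reverse).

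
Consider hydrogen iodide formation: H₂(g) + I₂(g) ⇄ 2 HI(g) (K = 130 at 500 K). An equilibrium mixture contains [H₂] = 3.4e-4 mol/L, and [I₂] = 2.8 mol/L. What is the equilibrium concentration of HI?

At equilibrium, K = [HI]² / ([H₂]·[I₂]) = 130.
([HI])² / ((3.4e-4)·(2.8)) = 130
[HI]² = 0.124 ⇒ [HI] = 0.35 mol/L

[HI] = 0.35 mol/L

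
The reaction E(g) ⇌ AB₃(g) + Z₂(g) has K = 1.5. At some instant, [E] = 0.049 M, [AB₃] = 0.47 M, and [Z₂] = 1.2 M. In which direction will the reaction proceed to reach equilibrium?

reverse (toward reactants)

Q = [AB₃]·[Z₂] / [E] = (0.47)·(1.2) / (0.049) = 12
Q = 12 > K = 1.5, so the reverse reaction proceeds.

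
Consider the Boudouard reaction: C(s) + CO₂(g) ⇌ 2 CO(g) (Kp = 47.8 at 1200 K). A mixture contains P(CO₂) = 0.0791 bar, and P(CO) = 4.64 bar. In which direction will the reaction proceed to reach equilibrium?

(C is a pure solid — omitted from Qp.)
Qp = P(CO)² / P(CO₂) = (4.64)² / (0.0791) = 272
Qp = 272 > Kp = 47.8, so the reverse reaction proceeds.

toward reactants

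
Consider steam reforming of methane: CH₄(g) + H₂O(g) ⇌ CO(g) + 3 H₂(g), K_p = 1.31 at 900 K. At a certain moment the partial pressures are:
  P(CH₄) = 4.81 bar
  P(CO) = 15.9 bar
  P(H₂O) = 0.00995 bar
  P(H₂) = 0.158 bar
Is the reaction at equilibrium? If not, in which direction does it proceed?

no net change (already at equilibrium)

Q_p = P(CO)·P(H₂)³ / (P(CH₄)·P(H₂O)) = (15.9)·(0.158)³ / ((4.81)·(0.00995)) = 1.31
Q_p = 1.31 = K_p, so the system is already at equilibrium.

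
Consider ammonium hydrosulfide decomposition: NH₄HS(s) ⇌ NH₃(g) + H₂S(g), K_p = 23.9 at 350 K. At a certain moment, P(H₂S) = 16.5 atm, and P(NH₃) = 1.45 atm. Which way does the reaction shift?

no net change (already at equilibrium)

(NH₄HS is a pure solid — omitted from Q_p.)
Q_p = P(NH₃)·P(H₂S) = (1.45)·(16.5) = 23.9
Q_p = 23.9 = K_p, so the system is already at equilibrium.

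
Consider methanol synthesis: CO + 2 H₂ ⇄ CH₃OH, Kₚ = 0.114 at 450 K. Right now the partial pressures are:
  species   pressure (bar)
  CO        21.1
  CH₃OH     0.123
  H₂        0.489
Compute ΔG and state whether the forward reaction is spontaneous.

Qₚ = P(CH₃OH) / (P(CO)·P(H₂)²) = (0.123) / ((21.1)·(0.489)²) = 0.0244
ΔG = RT ln(Qₚ/Kₚ) = (8.314 J mol⁻¹ K⁻¹)(450 K) × ln(0.0244/0.114)
   = (3.741 kJ/mol)(-1.542) = -5.77 kJ/mol
ΔG < 0, so the forward reaction is spontaneous (proceeds forward).

ΔG = -5.77 kJ/mol; the forward reaction is spontaneous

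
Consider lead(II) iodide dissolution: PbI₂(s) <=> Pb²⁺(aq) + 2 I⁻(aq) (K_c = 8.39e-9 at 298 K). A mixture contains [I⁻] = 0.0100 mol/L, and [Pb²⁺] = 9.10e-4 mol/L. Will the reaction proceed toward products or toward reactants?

in the reverse direction

(PbI₂ is a pure solid — omitted from Q_c.)
Q_c = [Pb²⁺]·[I⁻]² = (9.10e-4)·(0.0100)² = 9.10e-8
Q_c = 9.10e-8 > K_c = 8.39e-9, so the reverse reaction proceeds.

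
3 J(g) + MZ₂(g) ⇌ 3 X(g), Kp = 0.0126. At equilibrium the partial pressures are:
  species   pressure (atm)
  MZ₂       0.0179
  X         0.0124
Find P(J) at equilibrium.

P(J) = 0.204 atm

At equilibrium, Kp = P(X)³ / (P(J)³·P(MZ₂)) = 0.0126.
(0.0124)³ / ((P(J))³·(0.0179)) = 0.0126
P(J)³ = 0.00845 ⇒ P(J) = 0.204 atm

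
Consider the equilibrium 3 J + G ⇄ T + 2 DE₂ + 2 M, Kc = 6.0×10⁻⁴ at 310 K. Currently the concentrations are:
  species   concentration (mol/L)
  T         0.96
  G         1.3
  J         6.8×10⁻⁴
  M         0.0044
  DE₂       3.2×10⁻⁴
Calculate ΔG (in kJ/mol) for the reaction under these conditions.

ΔG = 5.28 kJ/mol

Qc = [T]·[DE₂]²·[M]² / ([J]³·[G]) = (0.96)·(3.2×10⁻⁴)²·(0.0044)² / ((6.8×10⁻⁴)³·(1.3)) = 0.00466
ΔG = RT ln(Qc/Kc) = (8.314 J mol⁻¹ K⁻¹)(310 K) × ln(0.00466/6.0×10⁻⁴)
   = (2.577 kJ/mol)(2.050) = 5.28 kJ/mol
ΔG > 0, so the forward reaction is non-spontaneous (proceeds in reverse).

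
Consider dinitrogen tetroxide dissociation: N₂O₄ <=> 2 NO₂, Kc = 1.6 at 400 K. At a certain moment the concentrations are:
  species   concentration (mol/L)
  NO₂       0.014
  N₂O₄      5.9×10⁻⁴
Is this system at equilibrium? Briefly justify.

no; Q < K, reaction proceeds forward

Qc = [NO₂]² / [N₂O₄] = (0.014)² / (5.9×10⁻⁴) = 0.33
Qc = 0.33 < Kc = 1.6: net forward reaction.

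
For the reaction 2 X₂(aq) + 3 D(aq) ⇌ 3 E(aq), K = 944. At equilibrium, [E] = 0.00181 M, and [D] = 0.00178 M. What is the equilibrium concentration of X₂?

At equilibrium, K = [E]³ / ([X₂]²·[D]³) = 944.
(0.00181)³ / (([X₂])²·(0.00178)³) = 944
[X₂]² = 0.00111 ⇒ [X₂] = 0.0334 M

[X₂] = 0.0334 M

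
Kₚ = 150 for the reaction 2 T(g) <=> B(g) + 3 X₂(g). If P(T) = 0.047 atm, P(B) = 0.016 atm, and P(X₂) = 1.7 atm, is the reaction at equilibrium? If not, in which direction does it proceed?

Qₚ = P(B)·P(X₂)³ / P(T)² = (0.016)·(1.7)³ / (0.047)² = 36
Qₚ = 36 < Kₚ = 150, so the forward reaction proceeds.

toward products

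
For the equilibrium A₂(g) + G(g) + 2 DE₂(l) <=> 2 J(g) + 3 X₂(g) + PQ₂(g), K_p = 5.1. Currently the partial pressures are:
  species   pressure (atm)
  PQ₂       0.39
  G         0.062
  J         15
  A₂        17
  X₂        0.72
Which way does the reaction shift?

toward reactants

(DE₂ is a pure liquid — omitted from Q_p.)
Q_p = P(J)²·P(X₂)³·P(PQ₂) / (P(A₂)·P(G)) = (15)²·(0.72)³·(0.39) / ((17)·(0.062)) = 31
Q_p = 31 > K_p = 5.1, so the reverse reaction proceeds.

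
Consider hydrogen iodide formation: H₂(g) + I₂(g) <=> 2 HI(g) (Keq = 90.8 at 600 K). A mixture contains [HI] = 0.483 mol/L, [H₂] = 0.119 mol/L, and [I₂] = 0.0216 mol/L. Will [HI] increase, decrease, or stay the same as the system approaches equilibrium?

Q = [HI]² / ([H₂]·[I₂]) = (0.483)² / ((0.119)·(0.0216)) = 90.8
Q = 90.8 = Keq; the system is at equilibrium.

stay the same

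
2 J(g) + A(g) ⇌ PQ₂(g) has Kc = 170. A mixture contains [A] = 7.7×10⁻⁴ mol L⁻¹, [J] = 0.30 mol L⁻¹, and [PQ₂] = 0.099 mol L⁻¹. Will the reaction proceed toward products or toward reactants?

reverse (toward reactants)

Qc = [PQ₂] / ([J]²·[A]) = (0.099) / ((0.30)²·(7.7×10⁻⁴)) = 1400
Qc = 1400 > Kc = 170, so the reverse reaction proceeds.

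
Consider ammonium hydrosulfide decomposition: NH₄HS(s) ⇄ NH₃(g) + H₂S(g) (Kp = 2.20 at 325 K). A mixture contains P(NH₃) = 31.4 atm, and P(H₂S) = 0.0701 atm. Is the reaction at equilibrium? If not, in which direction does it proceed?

no net change (already at equilibrium)

(NH₄HS is a pure solid — omitted from Qp.)
Qp = P(NH₃)·P(H₂S) = (31.4)·(0.0701) = 2.20
Qp = 2.20 = Kp, so the system is already at equilibrium.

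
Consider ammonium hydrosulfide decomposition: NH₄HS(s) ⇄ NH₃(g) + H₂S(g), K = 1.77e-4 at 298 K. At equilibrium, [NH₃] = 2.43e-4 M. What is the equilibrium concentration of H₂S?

(NH₄HS is a pure solid — omitted from K.)
At equilibrium, K = [NH₃]·[H₂S] = 1.77e-4.
(2.43e-4)·([H₂S]) = 1.77e-4
[H₂S] = 0.728 M

[H₂S] = 0.728 M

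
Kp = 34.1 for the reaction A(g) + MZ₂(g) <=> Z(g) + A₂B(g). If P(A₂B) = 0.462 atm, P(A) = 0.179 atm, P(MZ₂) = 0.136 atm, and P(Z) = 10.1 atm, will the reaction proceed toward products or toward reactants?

to the left

Qp = P(Z)·P(A₂B) / (P(A)·P(MZ₂)) = (10.1)·(0.462) / ((0.179)·(0.136)) = 192
Qp = 192 > Kp = 34.1, so the reverse reaction proceeds.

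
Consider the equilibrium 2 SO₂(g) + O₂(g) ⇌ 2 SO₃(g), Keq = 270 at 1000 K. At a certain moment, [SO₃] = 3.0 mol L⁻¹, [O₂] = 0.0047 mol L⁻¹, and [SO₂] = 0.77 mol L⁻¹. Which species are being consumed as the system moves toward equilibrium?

Q = [SO₃]² / ([SO₂]²·[O₂]) = (3.0)² / ((0.77)²·(0.0047)) = 3200
Q = 3200 > Keq = 270: net reverse reaction.

SO₃ (products)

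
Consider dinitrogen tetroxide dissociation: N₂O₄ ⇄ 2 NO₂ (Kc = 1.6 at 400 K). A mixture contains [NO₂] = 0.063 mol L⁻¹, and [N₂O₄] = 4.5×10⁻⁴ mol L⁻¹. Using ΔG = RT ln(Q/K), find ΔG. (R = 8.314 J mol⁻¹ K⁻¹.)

ΔG = 5.68 kJ/mol

Qc = [NO₂]² / [N₂O₄] = (0.063)² / (4.5×10⁻⁴) = 8.82
ΔG = RT ln(Qc/Kc) = (8.314 J mol⁻¹ K⁻¹)(400 K) × ln(8.82/1.6)
   = (3.326 kJ/mol)(1.707) = 5.68 kJ/mol
ΔG > 0, so the forward reaction is non-spontaneous (proceeds in reverse).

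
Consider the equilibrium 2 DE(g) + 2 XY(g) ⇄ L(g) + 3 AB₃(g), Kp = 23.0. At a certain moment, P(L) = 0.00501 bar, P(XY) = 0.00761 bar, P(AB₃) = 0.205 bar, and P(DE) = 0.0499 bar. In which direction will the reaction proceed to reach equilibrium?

Qp = P(L)·P(AB₃)³ / (P(DE)²·P(XY)²) = (0.00501)·(0.205)³ / ((0.0499)²·(0.00761)²) = 299
Qp = 299 > Kp = 23.0, so the reverse reaction proceeds.

toward reactants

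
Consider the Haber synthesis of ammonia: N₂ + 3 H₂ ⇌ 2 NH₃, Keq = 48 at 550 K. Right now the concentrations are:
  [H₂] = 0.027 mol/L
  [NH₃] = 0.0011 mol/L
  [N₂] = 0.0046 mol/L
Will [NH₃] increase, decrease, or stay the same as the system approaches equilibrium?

increase

Q = [NH₃]² / ([N₂]·[H₂]³) = (0.0011)² / ((0.0046)·(0.027)³) = 13
Q = 13 < Keq = 48: net forward reaction.
NH₃ is a product, so it increases.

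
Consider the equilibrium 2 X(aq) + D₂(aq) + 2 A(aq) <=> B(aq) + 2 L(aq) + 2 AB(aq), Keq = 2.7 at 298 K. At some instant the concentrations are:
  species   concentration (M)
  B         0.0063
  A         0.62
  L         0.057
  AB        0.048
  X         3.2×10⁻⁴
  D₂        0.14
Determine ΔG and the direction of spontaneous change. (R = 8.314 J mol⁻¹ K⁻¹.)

ΔG = 2.86 kJ/mol; the forward reaction is non-spontaneous

Q = [B]·[L]²·[AB]² / ([X]²·[D₂]·[A]²) = (0.0063)·(0.057)²·(0.048)² / ((3.2×10⁻⁴)²·(0.14)·(0.62)²) = 8.56
ΔG = RT ln(Q/Keq) = (8.314 J mol⁻¹ K⁻¹)(298 K) × ln(8.56/2.7)
   = (2.478 kJ/mol)(1.154) = 2.86 kJ/mol
ΔG > 0, so the forward reaction is non-spontaneous (proceeds in reverse).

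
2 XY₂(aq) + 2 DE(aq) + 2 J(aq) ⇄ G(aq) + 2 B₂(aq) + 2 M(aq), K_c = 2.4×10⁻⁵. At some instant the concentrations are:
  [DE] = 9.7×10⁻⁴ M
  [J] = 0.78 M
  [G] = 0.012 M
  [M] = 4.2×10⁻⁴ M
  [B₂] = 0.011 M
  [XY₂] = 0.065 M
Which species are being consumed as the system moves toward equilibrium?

Q_c = [G]·[B₂]²·[M]² / ([XY₂]²·[DE]²·[J]²) = (0.012)·(0.011)²·(4.2×10⁻⁴)² / ((0.065)²·(9.7×10⁻⁴)²·(0.78)²) = 1.1×10⁻⁴
Q_c = 1.1×10⁻⁴ > K_c = 2.4×10⁻⁵: net reverse reaction.

G, B₂, M (products)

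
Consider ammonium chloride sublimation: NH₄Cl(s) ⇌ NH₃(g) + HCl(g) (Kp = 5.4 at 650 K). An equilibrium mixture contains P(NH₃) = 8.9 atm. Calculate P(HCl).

(NH₄Cl is a pure solid — omitted from Kp.)
At equilibrium, Kp = P(NH₃)·P(HCl) = 5.4.
(8.9)·(P(HCl)) = 5.4
P(HCl) = 0.607 = 0.61 atm

P(HCl) = 0.61 atm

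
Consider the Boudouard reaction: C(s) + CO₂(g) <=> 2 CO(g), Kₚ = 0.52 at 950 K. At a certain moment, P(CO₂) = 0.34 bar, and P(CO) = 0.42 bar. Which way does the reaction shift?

(C is a pure solid — omitted from Qₚ.)
Qₚ = P(CO)² / P(CO₂) = (0.42)² / (0.34) = 0.52
Qₚ = 0.52 = Kₚ, so the system is already at equilibrium.

no net change (already at equilibrium)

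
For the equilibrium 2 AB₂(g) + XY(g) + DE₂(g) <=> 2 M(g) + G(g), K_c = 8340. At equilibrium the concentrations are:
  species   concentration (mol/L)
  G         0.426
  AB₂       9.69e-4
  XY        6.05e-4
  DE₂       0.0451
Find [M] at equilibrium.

At equilibrium, K_c = [M]²·[G] / ([AB₂]²·[XY]·[DE₂]) = 8340.
([M])²·(0.426) / ((9.69e-4)²·(6.05e-4)·(0.0451)) = 8340
[M]² = 5.02e-7 ⇒ [M] = 7.08e-4 mol/L

[M] = 7.08e-4 mol/L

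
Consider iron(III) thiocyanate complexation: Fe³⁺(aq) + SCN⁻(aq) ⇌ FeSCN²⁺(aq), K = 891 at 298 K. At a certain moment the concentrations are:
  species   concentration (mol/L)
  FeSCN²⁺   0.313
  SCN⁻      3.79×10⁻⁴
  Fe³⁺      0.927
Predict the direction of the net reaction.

Q = [FeSCN²⁺] / ([Fe³⁺]·[SCN⁻]) = (0.313) / ((0.927)·(3.79×10⁻⁴)) = 891
Q = 891 = K, so the system is already at equilibrium.

neither direction; the system is at equilibrium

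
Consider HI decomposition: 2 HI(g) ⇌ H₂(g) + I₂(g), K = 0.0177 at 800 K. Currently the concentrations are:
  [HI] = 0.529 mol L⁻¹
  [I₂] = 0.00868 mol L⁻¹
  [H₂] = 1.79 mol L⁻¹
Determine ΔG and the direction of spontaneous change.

ΔG = 7.60 kJ/mol; the forward reaction is non-spontaneous

Q = [H₂]·[I₂] / [HI]² = (1.79)·(0.00868) / (0.529)² = 0.0555
ΔG = RT ln(Q/K) = (8.314 J mol⁻¹ K⁻¹)(800 K) × ln(0.0555/0.0177)
   = (6.651 kJ/mol)(1.143) = 7.60 kJ/mol
ΔG > 0, so the forward reaction is non-spontaneous (proceeds in reverse).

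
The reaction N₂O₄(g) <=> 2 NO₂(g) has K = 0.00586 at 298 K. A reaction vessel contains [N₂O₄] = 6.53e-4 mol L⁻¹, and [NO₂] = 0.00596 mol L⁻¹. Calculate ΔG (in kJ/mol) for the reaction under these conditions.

Q = [NO₂]² / [N₂O₄] = (0.00596)² / (6.53e-4) = 0.0544
ΔG = RT ln(Q/K) = (8.314 J mol⁻¹ K⁻¹)(298 K) × ln(0.0544/0.00586)
   = (2.478 kJ/mol)(2.228) = 5.52 kJ/mol
ΔG > 0, so the forward reaction is non-spontaneous (proceeds in reverse).

ΔG = 5.52 kJ/mol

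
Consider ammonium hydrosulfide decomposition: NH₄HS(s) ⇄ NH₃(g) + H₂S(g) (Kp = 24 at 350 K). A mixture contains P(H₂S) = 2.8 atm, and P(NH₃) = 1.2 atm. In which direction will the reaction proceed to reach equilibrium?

forward (toward products)

(NH₄HS is a pure solid — omitted from Qp.)
Qp = P(NH₃)·P(H₂S) = (1.2)·(2.8) = 3.4
Qp = 3.4 < Kp = 24, so the forward reaction proceeds.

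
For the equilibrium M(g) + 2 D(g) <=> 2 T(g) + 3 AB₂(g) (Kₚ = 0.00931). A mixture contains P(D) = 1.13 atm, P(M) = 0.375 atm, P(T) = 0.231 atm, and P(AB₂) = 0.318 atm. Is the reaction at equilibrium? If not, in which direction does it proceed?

Qₚ = P(T)²·P(AB₂)³ / (P(M)·P(D)²) = (0.231)²·(0.318)³ / ((0.375)·(1.13)²) = 0.00358
Qₚ = 0.00358 < Kₚ = 0.00931, so the forward reaction proceeds.

to the right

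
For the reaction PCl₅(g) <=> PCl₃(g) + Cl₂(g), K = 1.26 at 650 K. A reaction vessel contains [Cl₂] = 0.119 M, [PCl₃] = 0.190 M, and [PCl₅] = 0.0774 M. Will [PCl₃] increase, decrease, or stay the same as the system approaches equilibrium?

Q = [PCl₃]·[Cl₂] / [PCl₅] = (0.190)·(0.119) / (0.0774) = 0.292
Q = 0.292 < K = 1.26: net forward reaction.
PCl₃ is a product, so it increases.

increase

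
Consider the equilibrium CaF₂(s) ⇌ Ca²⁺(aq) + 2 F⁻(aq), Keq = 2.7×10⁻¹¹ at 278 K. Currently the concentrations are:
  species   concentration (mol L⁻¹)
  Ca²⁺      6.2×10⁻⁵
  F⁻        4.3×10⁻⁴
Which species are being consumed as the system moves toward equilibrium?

(CaF₂ is a pure solid — omitted from Q.)
Q = [Ca²⁺]·[F⁻]² = (6.2×10⁻⁵)·(4.3×10⁻⁴)² = 1.1×10⁻¹¹
Q = 1.1×10⁻¹¹ < Keq = 2.7×10⁻¹¹: net forward reaction.

CaF₂ (reactants)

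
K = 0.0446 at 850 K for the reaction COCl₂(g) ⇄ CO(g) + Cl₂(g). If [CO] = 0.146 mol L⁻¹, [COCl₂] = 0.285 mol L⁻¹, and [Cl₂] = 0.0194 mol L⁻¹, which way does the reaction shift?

Q = [CO]·[Cl₂] / [COCl₂] = (0.146)·(0.0194) / (0.285) = 0.00994
Q = 0.00994 < K = 0.0446, so the forward reaction proceeds.

in the forward direction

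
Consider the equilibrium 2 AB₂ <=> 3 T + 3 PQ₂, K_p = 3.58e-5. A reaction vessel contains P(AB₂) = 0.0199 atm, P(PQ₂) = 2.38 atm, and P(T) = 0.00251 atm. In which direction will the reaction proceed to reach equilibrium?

Q_p = P(T)³·P(PQ₂)³ / P(AB₂)² = (0.00251)³·(2.38)³ / (0.0199)² = 5.38e-4
Q_p = 5.38e-4 > K_p = 3.58e-5, so the reverse reaction proceeds.

reverse (toward reactants)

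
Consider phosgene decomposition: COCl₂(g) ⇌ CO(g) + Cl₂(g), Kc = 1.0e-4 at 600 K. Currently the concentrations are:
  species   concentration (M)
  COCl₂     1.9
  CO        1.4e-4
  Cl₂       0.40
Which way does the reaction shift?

toward products

Qc = [CO]·[Cl₂] / [COCl₂] = (1.4e-4)·(0.40) / (1.9) = 2.9e-5
Qc = 2.9e-5 < Kc = 1.0e-4, so the forward reaction proceeds.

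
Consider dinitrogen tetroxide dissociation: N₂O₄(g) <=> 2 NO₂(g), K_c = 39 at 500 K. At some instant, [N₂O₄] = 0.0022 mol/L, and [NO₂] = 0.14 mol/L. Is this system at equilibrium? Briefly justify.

Q_c = [NO₂]² / [N₂O₄] = (0.14)² / (0.0022) = 8.9
Q_c = 8.9 < K_c = 39: net forward reaction.

no; Q < K, reaction proceeds forward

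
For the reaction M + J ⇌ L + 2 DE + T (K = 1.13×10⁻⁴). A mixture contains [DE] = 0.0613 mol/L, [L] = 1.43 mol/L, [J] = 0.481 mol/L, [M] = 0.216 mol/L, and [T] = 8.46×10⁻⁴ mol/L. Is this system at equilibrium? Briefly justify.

no; Q < K, reaction proceeds forward

Q = [L]·[DE]²·[T] / ([M]·[J]) = (1.43)·(0.0613)²·(8.46×10⁻⁴) / ((0.216)·(0.481)) = 4.38×10⁻⁵
Q = 4.38×10⁻⁵ < K = 1.13×10⁻⁴: net forward reaction.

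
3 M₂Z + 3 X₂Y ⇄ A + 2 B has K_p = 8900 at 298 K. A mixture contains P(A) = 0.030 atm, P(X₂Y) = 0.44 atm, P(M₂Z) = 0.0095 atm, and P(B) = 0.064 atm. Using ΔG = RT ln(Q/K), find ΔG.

Q_p = P(A)·P(B)² / (P(M₂Z)³·P(X₂Y)³) = (0.030)·(0.064)² / ((0.0095)³·(0.44)³) = 1680
ΔG = RT ln(Q_p/K_p) = (8.314 J mol⁻¹ K⁻¹)(298 K) × ln(1680/8900)
   = (2.478 kJ/mol)(-1.667) = -4.13 kJ/mol
ΔG < 0, so the forward reaction is spontaneous (proceeds forward).

ΔG = -4.13 kJ/mol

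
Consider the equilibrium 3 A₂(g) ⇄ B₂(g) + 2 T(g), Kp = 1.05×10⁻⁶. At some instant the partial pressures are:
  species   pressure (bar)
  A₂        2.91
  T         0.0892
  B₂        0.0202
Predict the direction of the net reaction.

Qp = P(B₂)·P(T)² / P(A₂)³ = (0.0202)·(0.0892)² / (2.91)³ = 6.52×10⁻⁶
Qp = 6.52×10⁻⁶ > Kp = 1.05×10⁻⁶, so the reverse reaction proceeds.

reverse (toward reactants)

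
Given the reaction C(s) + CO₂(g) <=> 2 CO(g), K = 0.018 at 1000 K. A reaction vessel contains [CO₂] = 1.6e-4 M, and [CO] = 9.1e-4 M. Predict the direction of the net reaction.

(C is a pure solid — omitted from Q.)
Q = [CO]² / [CO₂] = (9.1e-4)² / (1.6e-4) = 0.0052
Q = 0.0052 < K = 0.018, so the forward reaction proceeds.

to the right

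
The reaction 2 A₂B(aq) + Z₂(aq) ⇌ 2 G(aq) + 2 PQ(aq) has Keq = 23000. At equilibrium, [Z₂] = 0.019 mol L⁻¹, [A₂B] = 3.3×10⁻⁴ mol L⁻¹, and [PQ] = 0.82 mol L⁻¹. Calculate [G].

[G] = 0.0084 mol L⁻¹

At equilibrium, Keq = [G]²·[PQ]² / ([A₂B]²·[Z₂]) = 23000.
([G])²·(0.82)² / ((3.3×10⁻⁴)²·(0.019)) = 23000
[G]² = 7.08×10⁻⁵ ⇒ [G] = 0.0084 mol L⁻¹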